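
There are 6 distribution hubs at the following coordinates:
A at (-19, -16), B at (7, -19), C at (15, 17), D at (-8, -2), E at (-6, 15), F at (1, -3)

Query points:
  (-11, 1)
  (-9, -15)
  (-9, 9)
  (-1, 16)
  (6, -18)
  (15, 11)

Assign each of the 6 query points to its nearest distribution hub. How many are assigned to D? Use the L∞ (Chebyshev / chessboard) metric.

1

(-11, 1) — d to each: A:17, B:20, C:26, D:3, E:14, F:12 → nearest is D
(-9, -15) — d to each: A:10, B:16, C:32, D:13, E:30, F:12 → nearest is A
(-9, 9) — d to each: A:25, B:28, C:24, D:11, E:6, F:12 → nearest is E
(-1, 16) — d to each: A:32, B:35, C:16, D:18, E:5, F:19 → nearest is E
(6, -18) — d to each: A:25, B:1, C:35, D:16, E:33, F:15 → nearest is B
(15, 11) — d to each: A:34, B:30, C:6, D:23, E:21, F:14 → nearest is C
1 of the 6 points has D as nearest.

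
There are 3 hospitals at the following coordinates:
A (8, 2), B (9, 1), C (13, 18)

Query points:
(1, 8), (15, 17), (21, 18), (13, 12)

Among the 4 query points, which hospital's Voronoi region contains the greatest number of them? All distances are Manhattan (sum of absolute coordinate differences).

C

(1, 8) — d to each: A:13, B:15, C:22 → nearest is A
(15, 17) — d to each: A:22, B:22, C:3 → nearest is C
(21, 18) — d to each: A:29, B:29, C:8 → nearest is C
(13, 12) — d to each: A:15, B:15, C:6 → nearest is C
Tally — A:1, C:3. C captures the most (3).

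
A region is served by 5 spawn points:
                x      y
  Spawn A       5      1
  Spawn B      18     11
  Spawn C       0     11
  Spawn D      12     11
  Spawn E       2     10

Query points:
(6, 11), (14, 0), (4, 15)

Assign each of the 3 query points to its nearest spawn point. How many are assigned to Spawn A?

1

(6, 11) — d² to each: Spawn A:101, Spawn B:144, Spawn C:36, Spawn D:36, Spawn E:17 → nearest is Spawn E
(14, 0) — d² to each: Spawn A:82, Spawn B:137, Spawn C:317, Spawn D:125, Spawn E:244 → nearest is Spawn A
(4, 15) — d² to each: Spawn A:197, Spawn B:212, Spawn C:32, Spawn D:80, Spawn E:29 → nearest is Spawn E
1 of the 3 points has Spawn A as nearest.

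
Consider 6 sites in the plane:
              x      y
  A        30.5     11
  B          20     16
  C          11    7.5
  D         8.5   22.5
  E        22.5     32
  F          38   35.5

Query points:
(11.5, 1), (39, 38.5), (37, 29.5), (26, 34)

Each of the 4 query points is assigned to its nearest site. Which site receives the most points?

F

(11.5, 1) — d² to each: A:461, B:297.25, C:42.5, D:471.25, E:1082, F:1892.5 → nearest is C
(39, 38.5) — d² to each: A:828.5, B:867.25, C:1745, D:1186.25, E:314.5, F:10 → nearest is F
(37, 29.5) — d² to each: A:384.5, B:471.25, C:1160, D:861.25, E:216.5, F:37 → nearest is F
(26, 34) — d² to each: A:549.25, B:360, C:927.25, D:438.5, E:16.25, F:146.25 → nearest is E
Tally — C:1, E:1, F:2. F captures the most (2).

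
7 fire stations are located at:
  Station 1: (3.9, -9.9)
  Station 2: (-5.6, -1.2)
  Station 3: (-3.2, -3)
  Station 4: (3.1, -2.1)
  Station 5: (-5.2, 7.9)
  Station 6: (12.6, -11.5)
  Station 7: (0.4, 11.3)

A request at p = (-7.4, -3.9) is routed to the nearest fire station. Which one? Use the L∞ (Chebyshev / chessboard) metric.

d(p, Station 1) = max(11.3, 6) = 11.3
d(p, Station 2) = max(1.8, 2.7) = 2.7
d(p, Station 3) = max(4.2, 0.9) = 4.2
d(p, Station 4) = max(10.5, 1.8) = 10.5
d(p, Station 5) = max(2.2, 11.8) = 11.8
d(p, Station 6) = max(20, 7.6) = 20
d(p, Station 7) = max(7.8, 15.2) = 15.2
Station 2 is nearest.

Station 2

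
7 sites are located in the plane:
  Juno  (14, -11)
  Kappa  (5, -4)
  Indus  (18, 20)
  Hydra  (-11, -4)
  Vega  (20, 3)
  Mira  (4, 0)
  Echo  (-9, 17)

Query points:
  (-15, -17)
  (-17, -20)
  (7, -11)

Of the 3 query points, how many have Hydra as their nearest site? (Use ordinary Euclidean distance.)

2

(-15, -17) — d² to each: Juno:877, Kappa:569, Indus:2458, Hydra:185, Vega:1625, Mira:650, Echo:1192 → nearest is Hydra
(-17, -20) — d² to each: Juno:1042, Kappa:740, Indus:2825, Hydra:292, Vega:1898, Mira:841, Echo:1433 → nearest is Hydra
(7, -11) — d² to each: Juno:49, Kappa:53, Indus:1082, Hydra:373, Vega:365, Mira:130, Echo:1040 → nearest is Juno
2 of the 3 points have Hydra as nearest.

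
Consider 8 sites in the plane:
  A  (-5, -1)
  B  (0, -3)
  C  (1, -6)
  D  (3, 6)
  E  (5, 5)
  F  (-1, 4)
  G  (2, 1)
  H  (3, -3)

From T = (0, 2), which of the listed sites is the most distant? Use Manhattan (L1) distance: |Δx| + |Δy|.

C

d(T,A) = |0−(-5)| + |2−(-1)| = 5 + 3 = 8
d(T,B) = |0−0| + |2−(-3)| = 0 + 5 = 5
d(T,C) = |0−1| + |2−(-6)| = 1 + 8 = 9
d(T,D) = |0−3| + |2−6| = 3 + 4 = 7
d(T,E) = |0−5| + |2−5| = 5 + 3 = 8
d(T,F) = |0−(-1)| + |2−4| = 1 + 2 = 3
d(T,G) = |0−2| + |2−1| = 2 + 1 = 3
d(T,H) = |0−3| + |2−(-3)| = 3 + 5 = 8
The largest is to C.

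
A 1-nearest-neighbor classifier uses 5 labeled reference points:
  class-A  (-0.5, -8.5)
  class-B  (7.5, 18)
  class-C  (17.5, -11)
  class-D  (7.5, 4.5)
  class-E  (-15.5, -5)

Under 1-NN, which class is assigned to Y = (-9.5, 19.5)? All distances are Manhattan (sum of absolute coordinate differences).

d(Y, class-A) = |-9.5−(-0.5)| + |19.5−(-8.5)| = 9 + 28 = 37
d(Y, class-B) = |-9.5−7.5| + |19.5−18| = 17 + 1.5 = 18.5
d(Y, class-C) = |-9.5−17.5| + |19.5−(-11)| = 27 + 30.5 = 57.5
d(Y, class-D) = |-9.5−7.5| + |19.5−4.5| = 17 + 15 = 32
d(Y, class-E) = |-9.5−(-15.5)| + |19.5−(-5)| = 6 + 24.5 = 30.5
Minimum is at class-B.

class-B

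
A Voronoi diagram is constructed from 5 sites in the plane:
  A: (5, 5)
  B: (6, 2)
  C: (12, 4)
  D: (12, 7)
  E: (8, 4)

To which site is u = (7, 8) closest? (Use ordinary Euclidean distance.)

A

Since √ is increasing, it suffices to compare squared distances:
|uA|² = (7−5)² + (8−5)² = 4 + 9 = 13
|uB|² = (7−6)² + (8−2)² = 1 + 36 = 37
|uC|² = (7−12)² + (8−4)² = 25 + 16 = 41
|uD|² = (7−12)² + (8−7)² = 25 + 1 = 26
|uE|² = (7−8)² + (8−4)² = 1 + 16 = 17
The smallest is to A, so u lies in the Voronoi region of A.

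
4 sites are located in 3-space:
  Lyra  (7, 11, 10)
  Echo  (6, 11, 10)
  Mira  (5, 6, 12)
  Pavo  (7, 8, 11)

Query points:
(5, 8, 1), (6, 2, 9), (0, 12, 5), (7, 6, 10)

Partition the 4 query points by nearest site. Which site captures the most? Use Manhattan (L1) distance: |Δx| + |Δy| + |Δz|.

Pavo

(5, 8, 1) — d to each: Lyra:14, Echo:13, Mira:13, Pavo:12 → nearest is Pavo
(6, 2, 9) — d to each: Lyra:11, Echo:10, Mira:8, Pavo:9 → nearest is Mira
(0, 12, 5) — d to each: Lyra:13, Echo:12, Mira:18, Pavo:17 → nearest is Echo
(7, 6, 10) — d to each: Lyra:5, Echo:6, Mira:4, Pavo:3 → nearest is Pavo
Tally — Echo:1, Mira:1, Pavo:2. Pavo captures the most (2).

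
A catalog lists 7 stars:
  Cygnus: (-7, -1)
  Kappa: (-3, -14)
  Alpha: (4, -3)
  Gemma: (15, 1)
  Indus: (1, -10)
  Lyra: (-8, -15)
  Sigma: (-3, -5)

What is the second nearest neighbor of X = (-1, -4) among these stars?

Alpha

Since √ is increasing, it suffices to compare squared distances:
d²(X, Cygnus) = (-1−(-7))² + (-4−(-1))² = 36 + 9 = 45
d²(X, Kappa) = (-1−(-3))² + (-4−(-14))² = 4 + 100 = 104
d²(X, Alpha) = (-1−4)² + (-4−(-3))² = 25 + 1 = 26
d²(X, Gemma) = (-1−15)² + (-4−1)² = 256 + 25 = 281
d²(X, Indus) = (-1−1)² + (-4−(-10))² = 4 + 36 = 40
d²(X, Lyra) = (-1−(-8))² + (-4−(-15))² = 49 + 121 = 170
d²(X, Sigma) = (-1−(-3))² + (-4−(-5))² = 4 + 1 = 5
Sorted ascending: Sigma, Alpha, Indus, … — the second-nearest is Alpha.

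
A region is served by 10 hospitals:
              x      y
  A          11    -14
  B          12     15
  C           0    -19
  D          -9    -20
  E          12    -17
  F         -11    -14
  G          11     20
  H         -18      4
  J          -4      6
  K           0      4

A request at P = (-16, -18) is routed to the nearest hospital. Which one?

Squared Euclidean distances:
|PA|² = (-16−11)² + (-18−(-14))² = 729 + 16 = 745
|PB|² = (-16−12)² + (-18−15)² = 784 + 1089 = 1873
|PC|² = (-16−0)² + (-18−(-19))² = 256 + 1 = 257
|PD|² = (-16−(-9))² + (-18−(-20))² = 49 + 4 = 53
|PE|² = (-16−12)² + (-18−(-17))² = 784 + 1 = 785
|PF|² = (-16−(-11))² + (-18−(-14))² = 25 + 16 = 41
|PG|² = (-16−11)² + (-18−20)² = 729 + 1444 = 2173
|PH|² = (-16−(-18))² + (-18−4)² = 4 + 484 = 488
|PJ|² = (-16−(-4))² + (-18−6)² = 144 + 576 = 720
|PK|² = (-16−0)² + (-18−4)² = 256 + 484 = 740
F is nearest.

F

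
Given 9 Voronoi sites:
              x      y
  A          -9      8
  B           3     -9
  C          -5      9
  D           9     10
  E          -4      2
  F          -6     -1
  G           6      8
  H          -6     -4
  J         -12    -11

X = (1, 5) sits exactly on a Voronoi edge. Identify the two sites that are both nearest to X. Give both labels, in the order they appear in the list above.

Squared distances from X to each site:
|XA|² = (1−(-9))² + (5−8)² = 100 + 9 = 109
|XB|² = (1−3)² + (5−(-9))² = 4 + 196 = 200
|XC|² = (1−(-5))² + (5−9)² = 36 + 16 = 52
|XD|² = (1−9)² + (5−10)² = 64 + 25 = 89
|XE|² = (1−(-4))² + (5−2)² = 25 + 9 = 34
|XF|² = (1−(-6))² + (5−(-1))² = 49 + 36 = 85
|XG|² = (1−6)² + (5−8)² = 25 + 9 = 34
|XH|² = (1−(-6))² + (5−(-4))² = 49 + 81 = 130
|XJ|² = (1−(-12))² + (5−(-11))² = 169 + 256 = 425
X is equidistant from E and G (both at squared distance 34), and every other site is strictly farther — so X lies on the E–G Voronoi edge.

E and G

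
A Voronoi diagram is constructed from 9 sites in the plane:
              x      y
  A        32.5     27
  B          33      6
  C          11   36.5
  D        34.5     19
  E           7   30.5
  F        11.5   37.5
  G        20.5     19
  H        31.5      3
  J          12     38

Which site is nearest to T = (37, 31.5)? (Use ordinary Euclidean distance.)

Compare squared distances (the ordering matches that of the actual distances):
|TA|² = 20.25 + 20.25 = 40.5
|TB|² = 16 + 650.25 = 666.25
|TC|² = 676 + 25 = 701
|TD|² = 6.25 + 156.25 = 162.5
|TE|² = 900 + 1 = 901
|TF|² = 650.25 + 36 = 686.25
|TG|² = 272.25 + 156.25 = 428.5
|TH|² = 30.25 + 812.25 = 842.5
|TJ|² = 625 + 42.25 = 667.25
Minimum is at A.

A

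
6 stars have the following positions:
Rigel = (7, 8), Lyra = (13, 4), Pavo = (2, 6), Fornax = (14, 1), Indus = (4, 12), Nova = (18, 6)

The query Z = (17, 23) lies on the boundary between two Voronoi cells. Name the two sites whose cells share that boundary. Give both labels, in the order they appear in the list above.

Squared distances from Z to each site:
d²(Z, Rigel) = (17−7)² + (23−8)² = 100 + 225 = 325
d²(Z, Lyra) = (17−13)² + (23−4)² = 16 + 361 = 377
d²(Z, Pavo) = (17−2)² + (23−6)² = 225 + 289 = 514
d²(Z, Fornax) = (17−14)² + (23−1)² = 9 + 484 = 493
d²(Z, Indus) = (17−4)² + (23−12)² = 169 + 121 = 290
d²(Z, Nova) = (17−18)² + (23−6)² = 1 + 289 = 290
Z is equidistant from Indus and Nova (both at squared distance 290), and every other site is strictly farther — so Z lies on the Indus–Nova Voronoi edge.

Indus and Nova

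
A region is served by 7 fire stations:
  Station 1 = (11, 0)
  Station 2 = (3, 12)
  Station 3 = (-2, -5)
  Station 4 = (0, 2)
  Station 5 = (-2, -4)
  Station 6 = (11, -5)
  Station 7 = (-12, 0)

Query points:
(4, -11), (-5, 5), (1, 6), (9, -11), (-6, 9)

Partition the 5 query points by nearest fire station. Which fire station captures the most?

Station 4

(4, -11) — d² to each: Station 1:170, Station 2:530, Station 3:72, Station 4:185, Station 5:85, Station 6:85, Station 7:377 → nearest is Station 3
(-5, 5) — d² to each: Station 1:281, Station 2:113, Station 3:109, Station 4:34, Station 5:90, Station 6:356, Station 7:74 → nearest is Station 4
(1, 6) — d² to each: Station 1:136, Station 2:40, Station 3:130, Station 4:17, Station 5:109, Station 6:221, Station 7:205 → nearest is Station 4
(9, -11) — d² to each: Station 1:125, Station 2:565, Station 3:157, Station 4:250, Station 5:170, Station 6:40, Station 7:562 → nearest is Station 6
(-6, 9) — d² to each: Station 1:370, Station 2:90, Station 3:212, Station 4:85, Station 5:185, Station 6:485, Station 7:117 → nearest is Station 4
Tally — Station 3:1, Station 4:3, Station 6:1. Station 4 captures the most (3).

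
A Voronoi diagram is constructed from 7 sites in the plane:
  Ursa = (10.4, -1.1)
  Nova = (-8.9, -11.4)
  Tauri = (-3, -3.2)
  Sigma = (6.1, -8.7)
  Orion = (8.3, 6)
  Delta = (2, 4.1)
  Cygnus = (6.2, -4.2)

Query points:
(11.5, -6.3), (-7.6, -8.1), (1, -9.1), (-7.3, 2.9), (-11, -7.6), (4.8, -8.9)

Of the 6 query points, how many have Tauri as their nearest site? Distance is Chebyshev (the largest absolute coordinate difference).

1

(11.5, -6.3) — d to each: Ursa:5.2, Nova:20.4, Tauri:14.5, Sigma:5.4, Orion:12.3, Delta:10.4, Cygnus:5.3 → nearest is Ursa
(-7.6, -8.1) — d to each: Ursa:18, Nova:3.3, Tauri:4.9, Sigma:13.7, Orion:15.9, Delta:12.2, Cygnus:13.8 → nearest is Nova
(1, -9.1) — d to each: Ursa:9.4, Nova:9.9, Tauri:5.9, Sigma:5.1, Orion:15.1, Delta:13.2, Cygnus:5.2 → nearest is Sigma
(-7.3, 2.9) — d to each: Ursa:17.7, Nova:14.3, Tauri:6.1, Sigma:13.4, Orion:15.6, Delta:9.3, Cygnus:13.5 → nearest is Tauri
(-11, -7.6) — d to each: Ursa:21.4, Nova:3.8, Tauri:8, Sigma:17.1, Orion:19.3, Delta:13, Cygnus:17.2 → nearest is Nova
(4.8, -8.9) — d to each: Ursa:7.8, Nova:13.7, Tauri:7.8, Sigma:1.3, Orion:14.9, Delta:13, Cygnus:4.7 → nearest is Sigma
1 of the 6 points has Tauri as nearest.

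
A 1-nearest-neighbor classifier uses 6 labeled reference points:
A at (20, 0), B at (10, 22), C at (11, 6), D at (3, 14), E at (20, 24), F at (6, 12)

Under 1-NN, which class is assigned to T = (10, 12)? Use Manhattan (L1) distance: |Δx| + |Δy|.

F

d(T,A) = |10−20| + |12−0| = 10 + 12 = 22
d(T,B) = |10−10| + |12−22| = 0 + 10 = 10
d(T,C) = |10−11| + |12−6| = 1 + 6 = 7
d(T,D) = |10−3| + |12−14| = 7 + 2 = 9
d(T,E) = |10−20| + |12−24| = 10 + 12 = 22
d(T,F) = |10−6| + |12−12| = 4 + 0 = 4
F is nearest.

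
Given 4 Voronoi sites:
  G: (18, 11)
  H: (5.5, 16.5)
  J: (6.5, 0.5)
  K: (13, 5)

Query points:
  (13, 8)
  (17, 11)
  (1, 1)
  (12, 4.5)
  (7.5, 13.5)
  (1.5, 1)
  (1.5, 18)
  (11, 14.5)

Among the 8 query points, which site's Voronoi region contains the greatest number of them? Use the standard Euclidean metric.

(13, 8) — d² to each: G:34, H:128.5, J:98.5, K:9 → nearest is K
(17, 11) — d² to each: G:1, H:162.5, J:220.5, K:52 → nearest is G
(1, 1) — d² to each: G:389, H:260.5, J:30.5, K:160 → nearest is J
(12, 4.5) — d² to each: G:78.25, H:186.25, J:46.25, K:1.25 → nearest is K
(7.5, 13.5) — d² to each: G:116.5, H:13, J:170, K:102.5 → nearest is H
(1.5, 1) — d² to each: G:372.25, H:256.25, J:25.25, K:148.25 → nearest is J
(1.5, 18) — d² to each: G:321.25, H:18.25, J:331.25, K:301.25 → nearest is H
(11, 14.5) — d² to each: G:61.25, H:34.25, J:216.25, K:94.25 → nearest is H
Tally — G:1, H:3, J:2, K:2. H captures the most (3).

H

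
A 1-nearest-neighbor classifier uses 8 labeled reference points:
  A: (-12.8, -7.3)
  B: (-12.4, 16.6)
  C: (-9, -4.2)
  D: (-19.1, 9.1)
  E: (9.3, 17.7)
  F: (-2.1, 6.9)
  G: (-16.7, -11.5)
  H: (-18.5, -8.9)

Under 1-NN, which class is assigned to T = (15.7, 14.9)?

Compare squared distances (the ordering matches that of the actual distances):
|TA|² = (15.7−(-12.8))² + (14.9−(-7.3))² = 812.25 + 492.84 = 1305.09
|TB|² = (15.7−(-12.4))² + (14.9−16.6)² = 789.61 + 2.89 = 792.5
|TC|² = (15.7−(-9))² + (14.9−(-4.2))² = 610.09 + 364.81 = 974.9
|TD|² = (15.7−(-19.1))² + (14.9−9.1)² = 1211.04 + 33.64 = 1244.68
|TE|² = (15.7−9.3)² + (14.9−17.7)² = 40.96 + 7.84 = 48.8
|TF|² = (15.7−(-2.1))² + (14.9−6.9)² = 316.84 + 64 = 380.84
|TG|² = (15.7−(-16.7))² + (14.9−(-11.5))² = 1049.76 + 696.96 = 1746.72
|TH|² = (15.7−(-18.5))² + (14.9−(-8.9))² = 1169.64 + 566.44 = 1736.08
E is nearest.

E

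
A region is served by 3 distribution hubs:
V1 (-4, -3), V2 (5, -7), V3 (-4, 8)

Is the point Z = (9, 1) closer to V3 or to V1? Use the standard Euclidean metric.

V1

Compare squared distances:
|ZV3|² = (9−(-4))² + (1−8)² = 169 + 49 = 218
|ZV1|² = (9−(-4))² + (1−(-3))² = 169 + 16 = 185
218 > 185, so V1 is closer.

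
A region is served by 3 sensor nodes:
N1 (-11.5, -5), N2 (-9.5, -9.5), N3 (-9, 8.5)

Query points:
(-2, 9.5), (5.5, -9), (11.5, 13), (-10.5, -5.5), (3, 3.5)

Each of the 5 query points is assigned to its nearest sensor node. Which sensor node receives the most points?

N3

(-2, 9.5) — d² to each: N1:300.5, N2:417.25, N3:50 → nearest is N3
(5.5, -9) — d² to each: N1:305, N2:225.25, N3:516.5 → nearest is N2
(11.5, 13) — d² to each: N1:853, N2:947.25, N3:440.5 → nearest is N3
(-10.5, -5.5) — d² to each: N1:1.25, N2:17, N3:198.25 → nearest is N1
(3, 3.5) — d² to each: N1:282.5, N2:325.25, N3:169 → nearest is N3
Tally — N1:1, N2:1, N3:3. N3 captures the most (3).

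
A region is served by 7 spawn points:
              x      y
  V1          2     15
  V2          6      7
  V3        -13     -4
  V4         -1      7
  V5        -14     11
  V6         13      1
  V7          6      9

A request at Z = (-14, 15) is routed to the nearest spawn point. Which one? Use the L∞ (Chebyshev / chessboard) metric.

d(Z,V1) = max(16, 0) = 16
d(Z,V2) = max(20, 8) = 20
d(Z,V3) = max(1, 19) = 19
d(Z,V4) = max(13, 8) = 13
d(Z,V5) = max(0, 4) = 4
d(Z,V6) = max(27, 14) = 27
d(Z,V7) = max(20, 6) = 20
V5 is nearest.

V5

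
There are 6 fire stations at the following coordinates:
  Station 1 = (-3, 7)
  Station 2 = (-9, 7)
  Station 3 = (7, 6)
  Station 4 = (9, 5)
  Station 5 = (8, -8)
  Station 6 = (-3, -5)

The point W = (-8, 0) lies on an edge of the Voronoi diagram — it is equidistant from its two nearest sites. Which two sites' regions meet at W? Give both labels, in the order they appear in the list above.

Squared distances from W to each site:
d²(W, Station 1) = (-8−(-3))² + (0−7)² = 25 + 49 = 74
d²(W, Station 2) = (-8−(-9))² + (0−7)² = 1 + 49 = 50
d²(W, Station 3) = (-8−7)² + (0−6)² = 225 + 36 = 261
d²(W, Station 4) = (-8−9)² + (0−5)² = 289 + 25 = 314
d²(W, Station 5) = (-8−8)² + (0−(-8))² = 256 + 64 = 320
d²(W, Station 6) = (-8−(-3))² + (0−(-5))² = 25 + 25 = 50
W is equidistant from Station 2 and Station 6 (both at squared distance 50), and every other site is strictly farther — so W lies on the Station 2–Station 6 Voronoi edge.

Station 2 and Station 6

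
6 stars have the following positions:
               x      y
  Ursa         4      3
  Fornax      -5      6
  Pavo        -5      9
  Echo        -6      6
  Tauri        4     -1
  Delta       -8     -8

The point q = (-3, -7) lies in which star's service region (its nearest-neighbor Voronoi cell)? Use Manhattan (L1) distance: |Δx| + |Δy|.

Delta

d(q, Ursa) = |-3−4| + |-7−3| = 7 + 10 = 17
d(q, Fornax) = |-3−(-5)| + |-7−6| = 2 + 13 = 15
d(q, Pavo) = |-3−(-5)| + |-7−9| = 2 + 16 = 18
d(q, Echo) = |-3−(-6)| + |-7−6| = 3 + 13 = 16
d(q, Tauri) = |-3−4| + |-7−(-1)| = 7 + 6 = 13
d(q, Delta) = |-3−(-8)| + |-7−(-8)| = 5 + 1 = 6
Minimum is at Delta.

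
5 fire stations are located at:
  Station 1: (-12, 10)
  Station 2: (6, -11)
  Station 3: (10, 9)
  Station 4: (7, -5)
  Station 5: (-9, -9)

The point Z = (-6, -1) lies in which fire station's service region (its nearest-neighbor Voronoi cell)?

Since √ is increasing, it suffices to compare squared distances:
d²(Z, Station 1) = (-6−(-12))² + (-1−10)² = 36 + 121 = 157
d²(Z, Station 2) = (-6−6)² + (-1−(-11))² = 144 + 100 = 244
d²(Z, Station 3) = (-6−10)² + (-1−9)² = 256 + 100 = 356
d²(Z, Station 4) = (-6−7)² + (-1−(-5))² = 169 + 16 = 185
d²(Z, Station 5) = (-6−(-9))² + (-1−(-9))² = 9 + 64 = 73
Station 5 is nearest.

Station 5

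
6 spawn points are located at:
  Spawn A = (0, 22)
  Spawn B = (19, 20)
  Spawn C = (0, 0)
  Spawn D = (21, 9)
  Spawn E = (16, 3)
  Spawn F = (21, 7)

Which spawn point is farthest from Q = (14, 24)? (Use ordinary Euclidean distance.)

Spawn C

Compare squared distances (the ordering matches that of the actual distances):
d²(Q, Spawn A) = (14−0)² + (24−22)² = 196 + 4 = 200
d²(Q, Spawn B) = (14−19)² + (24−20)² = 25 + 16 = 41
d²(Q, Spawn C) = (14−0)² + (24−0)² = 196 + 576 = 772
d²(Q, Spawn D) = (14−21)² + (24−9)² = 49 + 225 = 274
d²(Q, Spawn E) = (14−16)² + (24−3)² = 4 + 441 = 445
d²(Q, Spawn F) = (14−21)² + (24−7)² = 49 + 289 = 338
The largest is to Spawn C.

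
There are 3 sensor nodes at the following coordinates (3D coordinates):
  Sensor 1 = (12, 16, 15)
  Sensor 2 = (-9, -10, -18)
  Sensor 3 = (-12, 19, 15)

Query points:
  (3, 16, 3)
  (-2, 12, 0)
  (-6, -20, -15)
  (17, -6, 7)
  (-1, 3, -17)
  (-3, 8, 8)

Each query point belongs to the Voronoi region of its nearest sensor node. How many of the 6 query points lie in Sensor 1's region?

(3, 16, 3) — d² to each: Sensor 1:225, Sensor 2:1261, Sensor 3:378 → nearest is Sensor 1
(-2, 12, 0) — d² to each: Sensor 1:437, Sensor 2:857, Sensor 3:374 → nearest is Sensor 3
(-6, -20, -15) — d² to each: Sensor 1:2520, Sensor 2:118, Sensor 3:2457 → nearest is Sensor 2
(17, -6, 7) — d² to each: Sensor 1:573, Sensor 2:1317, Sensor 3:1530 → nearest is Sensor 1
(-1, 3, -17) — d² to each: Sensor 1:1362, Sensor 2:234, Sensor 3:1401 → nearest is Sensor 2
(-3, 8, 8) — d² to each: Sensor 1:338, Sensor 2:1036, Sensor 3:251 → nearest is Sensor 3
2 of the 6 points have Sensor 1 as nearest.

2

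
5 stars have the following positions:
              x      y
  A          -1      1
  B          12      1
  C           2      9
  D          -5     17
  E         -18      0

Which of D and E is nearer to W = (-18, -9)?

Compare squared distances:
|WD|² = (-18−(-5))² + (-9−17)² = 169 + 676 = 845
|WE|² = (-18−(-18))² + (-9−0)² = 0 + 81 = 81
845 > 81, so E is closer.

E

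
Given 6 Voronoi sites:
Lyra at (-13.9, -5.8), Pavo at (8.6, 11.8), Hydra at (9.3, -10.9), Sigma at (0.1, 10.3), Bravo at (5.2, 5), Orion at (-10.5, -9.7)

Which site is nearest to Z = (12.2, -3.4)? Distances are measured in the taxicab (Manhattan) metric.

d(Z, Lyra) = |12.2−(-13.9)| + |-3.4−(-5.8)| = 26.1 + 2.4 = 28.5
d(Z, Pavo) = |12.2−8.6| + |-3.4−11.8| = 3.6 + 15.2 = 18.8
d(Z, Hydra) = |12.2−9.3| + |-3.4−(-10.9)| = 2.9 + 7.5 = 10.4
d(Z, Sigma) = |12.2−0.1| + |-3.4−10.3| = 12.1 + 13.7 = 25.8
d(Z, Bravo) = |12.2−5.2| + |-3.4−5| = 7 + 8.4 = 15.4
d(Z, Orion) = |12.2−(-10.5)| + |-3.4−(-9.7)| = 22.7 + 6.3 = 29
Hydra is nearest.

Hydra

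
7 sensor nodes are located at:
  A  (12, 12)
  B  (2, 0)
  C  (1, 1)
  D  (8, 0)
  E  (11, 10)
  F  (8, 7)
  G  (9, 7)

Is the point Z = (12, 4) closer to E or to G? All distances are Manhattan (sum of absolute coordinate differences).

d(Z,E) = |12−11| + |4−10| = 1 + 6 = 7
d(Z,G) = |12−9| + |4−7| = 3 + 3 = 6
7 > 6, so G is closer.

G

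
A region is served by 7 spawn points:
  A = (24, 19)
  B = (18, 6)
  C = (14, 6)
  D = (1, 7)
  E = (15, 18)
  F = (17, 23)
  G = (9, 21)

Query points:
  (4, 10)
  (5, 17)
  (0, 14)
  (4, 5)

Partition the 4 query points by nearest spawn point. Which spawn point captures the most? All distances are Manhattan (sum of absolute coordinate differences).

(4, 10) — d to each: A:29, B:18, C:14, D:6, E:19, F:26, G:16 → nearest is D
(5, 17) — d to each: A:21, B:24, C:20, D:14, E:11, F:18, G:8 → nearest is G
(0, 14) — d to each: A:29, B:26, C:22, D:8, E:19, F:26, G:16 → nearest is D
(4, 5) — d to each: A:34, B:15, C:11, D:5, E:24, F:31, G:21 → nearest is D
Tally — D:3, G:1. D captures the most (3).

D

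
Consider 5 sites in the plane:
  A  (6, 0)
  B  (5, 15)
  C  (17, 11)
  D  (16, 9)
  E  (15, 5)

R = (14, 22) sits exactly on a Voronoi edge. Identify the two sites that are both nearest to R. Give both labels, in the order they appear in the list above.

Squared distances from R to each site:
|RA|² = 64 + 484 = 548
|RB|² = 81 + 49 = 130
|RC|² = 9 + 121 = 130
|RD|² = 4 + 169 = 173
|RE|² = 1 + 289 = 290
R is equidistant from B and C (both at squared distance 130), and every other site is strictly farther — so R lies on the B–C Voronoi edge.

B and C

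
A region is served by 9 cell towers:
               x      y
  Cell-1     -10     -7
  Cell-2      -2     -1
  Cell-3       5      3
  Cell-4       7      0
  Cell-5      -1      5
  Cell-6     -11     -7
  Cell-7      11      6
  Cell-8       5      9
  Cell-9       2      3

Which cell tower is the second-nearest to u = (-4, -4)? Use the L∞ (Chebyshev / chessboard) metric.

Cell-1

d(u, Cell-1) = max(6, 3) = 6
d(u, Cell-2) = max(2, 3) = 3
d(u, Cell-3) = max(9, 7) = 9
d(u, Cell-4) = max(11, 4) = 11
d(u, Cell-5) = max(3, 9) = 9
d(u, Cell-6) = max(7, 3) = 7
d(u, Cell-7) = max(15, 10) = 15
d(u, Cell-8) = max(9, 13) = 13
d(u, Cell-9) = max(6, 7) = 7
Sorted ascending: Cell-2, Cell-1, Cell-6, … — the second-nearest is Cell-1.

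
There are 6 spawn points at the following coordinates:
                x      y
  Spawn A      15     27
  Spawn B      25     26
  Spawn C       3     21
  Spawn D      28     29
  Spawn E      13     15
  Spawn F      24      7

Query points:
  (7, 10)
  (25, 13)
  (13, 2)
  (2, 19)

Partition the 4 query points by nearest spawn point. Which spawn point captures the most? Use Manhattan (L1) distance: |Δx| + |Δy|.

(7, 10) — d to each: Spawn A:25, Spawn B:34, Spawn C:15, Spawn D:40, Spawn E:11, Spawn F:20 → nearest is Spawn E
(25, 13) — d to each: Spawn A:24, Spawn B:13, Spawn C:30, Spawn D:19, Spawn E:14, Spawn F:7 → nearest is Spawn F
(13, 2) — d to each: Spawn A:27, Spawn B:36, Spawn C:29, Spawn D:42, Spawn E:13, Spawn F:16 → nearest is Spawn E
(2, 19) — d to each: Spawn A:21, Spawn B:30, Spawn C:3, Spawn D:36, Spawn E:15, Spawn F:34 → nearest is Spawn C
Tally — Spawn C:1, Spawn E:2, Spawn F:1. Spawn E captures the most (2).

Spawn E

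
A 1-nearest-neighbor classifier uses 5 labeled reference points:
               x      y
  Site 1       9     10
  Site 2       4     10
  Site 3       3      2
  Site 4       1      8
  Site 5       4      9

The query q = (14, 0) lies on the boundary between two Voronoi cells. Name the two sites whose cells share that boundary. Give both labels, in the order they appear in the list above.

Squared distances from q to each site:
d²(q, Site 1) = (14−9)² + (0−10)² = 25 + 100 = 125
d²(q, Site 2) = (14−4)² + (0−10)² = 100 + 100 = 200
d²(q, Site 3) = (14−3)² + (0−2)² = 121 + 4 = 125
d²(q, Site 4) = (14−1)² + (0−8)² = 169 + 64 = 233
d²(q, Site 5) = (14−4)² + (0−9)² = 100 + 81 = 181
q is equidistant from Site 1 and Site 3 (both at squared distance 125), and every other site is strictly farther — so q lies on the Site 1–Site 3 Voronoi edge.

Site 1 and Site 3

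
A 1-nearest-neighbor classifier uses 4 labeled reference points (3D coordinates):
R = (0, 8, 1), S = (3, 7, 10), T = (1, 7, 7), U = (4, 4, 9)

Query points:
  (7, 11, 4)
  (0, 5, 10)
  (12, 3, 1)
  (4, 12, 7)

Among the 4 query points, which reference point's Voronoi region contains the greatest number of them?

(7, 11, 4) — d² to each: R:67, S:68, T:61, U:83 → nearest is T
(0, 5, 10) — d² to each: R:90, S:13, T:14, U:18 → nearest is S
(12, 3, 1) — d² to each: R:169, S:178, T:173, U:129 → nearest is U
(4, 12, 7) — d² to each: R:68, S:35, T:34, U:68 → nearest is T
Tally — S:1, T:2, U:1. T captures the most (2).

T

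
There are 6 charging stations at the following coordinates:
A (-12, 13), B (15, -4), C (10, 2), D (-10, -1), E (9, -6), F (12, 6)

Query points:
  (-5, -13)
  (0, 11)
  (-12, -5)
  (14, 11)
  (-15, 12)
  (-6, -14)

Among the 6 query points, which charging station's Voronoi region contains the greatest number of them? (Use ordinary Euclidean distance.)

(-5, -13) — d² to each: A:725, B:481, C:450, D:169, E:245, F:650 → nearest is D
(0, 11) — d² to each: A:148, B:450, C:181, D:244, E:370, F:169 → nearest is A
(-12, -5) — d² to each: A:324, B:730, C:533, D:20, E:442, F:697 → nearest is D
(14, 11) — d² to each: A:680, B:226, C:97, D:720, E:314, F:29 → nearest is F
(-15, 12) — d² to each: A:10, B:1156, C:725, D:194, E:900, F:765 → nearest is A
(-6, -14) — d² to each: A:765, B:541, C:512, D:185, E:289, F:724 → nearest is D
Tally — A:2, D:3, F:1. D captures the most (3).

D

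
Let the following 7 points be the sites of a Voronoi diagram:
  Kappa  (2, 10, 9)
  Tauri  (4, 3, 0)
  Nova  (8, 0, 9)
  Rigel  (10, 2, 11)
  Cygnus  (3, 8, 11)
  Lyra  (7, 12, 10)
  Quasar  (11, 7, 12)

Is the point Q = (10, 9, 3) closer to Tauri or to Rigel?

Tauri

Compare squared distances:
d²(Q, Tauri) = (10−4)² + (9−3)² + (3−0)² = 36 + 36 + 9 = 81
d²(Q, Rigel) = (10−10)² + (9−2)² + (3−11)² = 0 + 49 + 64 = 113
81 < 113, so Tauri is closer.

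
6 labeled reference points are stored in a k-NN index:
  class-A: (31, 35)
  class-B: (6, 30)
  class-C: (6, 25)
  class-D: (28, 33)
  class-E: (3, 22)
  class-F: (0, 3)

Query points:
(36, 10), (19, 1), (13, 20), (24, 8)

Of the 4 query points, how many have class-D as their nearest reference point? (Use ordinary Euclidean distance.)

1

(36, 10) — d² to each: class-A:650, class-B:1300, class-C:1125, class-D:593, class-E:1233, class-F:1345 → nearest is class-D
(19, 1) — d² to each: class-A:1300, class-B:1010, class-C:745, class-D:1105, class-E:697, class-F:365 → nearest is class-F
(13, 20) — d² to each: class-A:549, class-B:149, class-C:74, class-D:394, class-E:104, class-F:458 → nearest is class-C
(24, 8) — d² to each: class-A:778, class-B:808, class-C:613, class-D:641, class-E:637, class-F:601 → nearest is class-F
1 of the 4 points has class-D as nearest.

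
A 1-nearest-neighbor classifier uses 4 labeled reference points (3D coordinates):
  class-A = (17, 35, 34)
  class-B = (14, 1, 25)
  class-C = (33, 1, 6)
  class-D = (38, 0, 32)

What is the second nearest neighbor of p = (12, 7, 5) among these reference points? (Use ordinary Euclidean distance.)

class-C

Since √ is increasing, it suffices to compare squared distances:
d²(p, class-A) = (12−17)² + (7−35)² + (5−34)² = 25 + 784 + 841 = 1650
d²(p, class-B) = (12−14)² + (7−1)² + (5−25)² = 4 + 36 + 400 = 440
d²(p, class-C) = (12−33)² + (7−1)² + (5−6)² = 441 + 36 + 1 = 478
d²(p, class-D) = (12−38)² + (7−0)² + (5−32)² = 676 + 49 + 729 = 1454
Sorted ascending: class-B, class-C, class-D, … — the second-nearest is class-C.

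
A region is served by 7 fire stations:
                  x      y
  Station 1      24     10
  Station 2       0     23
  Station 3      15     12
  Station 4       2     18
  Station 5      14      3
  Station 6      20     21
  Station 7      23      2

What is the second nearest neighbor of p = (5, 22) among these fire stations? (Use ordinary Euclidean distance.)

Station 2

Since √ is increasing, it suffices to compare squared distances:
d²(p, Station 1) = (5−24)² + (22−10)² = 361 + 144 = 505
d²(p, Station 2) = (5−0)² + (22−23)² = 25 + 1 = 26
d²(p, Station 3) = (5−15)² + (22−12)² = 100 + 100 = 200
d²(p, Station 4) = (5−2)² + (22−18)² = 9 + 16 = 25
d²(p, Station 5) = (5−14)² + (22−3)² = 81 + 361 = 442
d²(p, Station 6) = (5−20)² + (22−21)² = 225 + 1 = 226
d²(p, Station 7) = (5−23)² + (22−2)² = 324 + 400 = 724
Sorted ascending: Station 4, Station 2, Station 3, … — the second-nearest is Station 2.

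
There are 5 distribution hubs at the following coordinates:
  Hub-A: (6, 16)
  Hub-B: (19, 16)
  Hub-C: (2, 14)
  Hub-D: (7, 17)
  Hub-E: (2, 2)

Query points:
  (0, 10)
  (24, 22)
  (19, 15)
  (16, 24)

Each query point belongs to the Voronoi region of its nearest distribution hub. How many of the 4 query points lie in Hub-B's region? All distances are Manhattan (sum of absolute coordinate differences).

3

(0, 10) — d to each: Hub-A:12, Hub-B:25, Hub-C:6, Hub-D:14, Hub-E:10 → nearest is Hub-C
(24, 22) — d to each: Hub-A:24, Hub-B:11, Hub-C:30, Hub-D:22, Hub-E:42 → nearest is Hub-B
(19, 15) — d to each: Hub-A:14, Hub-B:1, Hub-C:18, Hub-D:14, Hub-E:30 → nearest is Hub-B
(16, 24) — d to each: Hub-A:18, Hub-B:11, Hub-C:24, Hub-D:16, Hub-E:36 → nearest is Hub-B
3 of the 4 points have Hub-B as nearest.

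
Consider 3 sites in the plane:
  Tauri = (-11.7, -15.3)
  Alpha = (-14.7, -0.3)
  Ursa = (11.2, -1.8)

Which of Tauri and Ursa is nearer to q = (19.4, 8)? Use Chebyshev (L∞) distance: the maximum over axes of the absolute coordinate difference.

d(q, Tauri) = max(31.1, 23.3) = 31.1
d(q, Ursa) = max(8.2, 9.8) = 9.8
31.1 > 9.8, so Ursa is closer.

Ursa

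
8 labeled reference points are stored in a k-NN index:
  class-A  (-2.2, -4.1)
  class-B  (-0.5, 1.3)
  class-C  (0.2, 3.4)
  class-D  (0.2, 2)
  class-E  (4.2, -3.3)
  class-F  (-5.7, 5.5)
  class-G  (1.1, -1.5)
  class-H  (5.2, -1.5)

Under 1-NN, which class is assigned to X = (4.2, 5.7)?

Since √ is increasing, it suffices to compare squared distances:
d²(X, class-A) = (4.2−(-2.2))² + (5.7−(-4.1))² = 40.96 + 96.04 = 137
d²(X, class-B) = (4.2−(-0.5))² + (5.7−1.3)² = 22.09 + 19.36 = 41.45
d²(X, class-C) = (4.2−0.2)² + (5.7−3.4)² = 16 + 5.29 = 21.29
d²(X, class-D) = (4.2−0.2)² + (5.7−2)² = 16 + 13.69 = 29.69
d²(X, class-E) = (4.2−4.2)² + (5.7−(-3.3))² = 0 + 81 = 81
d²(X, class-F) = (4.2−(-5.7))² + (5.7−5.5)² = 98.01 + 0.04 = 98.05
d²(X, class-G) = (4.2−1.1)² + (5.7−(-1.5))² = 9.61 + 51.84 = 61.45
d²(X, class-H) = (4.2−5.2)² + (5.7−(-1.5))² = 1 + 51.84 = 52.84
class-C is nearest.

class-C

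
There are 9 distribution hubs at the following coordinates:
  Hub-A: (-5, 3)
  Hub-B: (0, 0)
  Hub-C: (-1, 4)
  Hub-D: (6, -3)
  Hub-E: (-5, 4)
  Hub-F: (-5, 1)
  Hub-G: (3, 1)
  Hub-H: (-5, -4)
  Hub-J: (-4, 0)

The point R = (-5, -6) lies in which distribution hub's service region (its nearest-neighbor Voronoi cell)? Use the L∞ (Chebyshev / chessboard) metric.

d(R, Hub-A) = max(0, 9) = 9
d(R, Hub-B) = max(5, 6) = 6
d(R, Hub-C) = max(4, 10) = 10
d(R, Hub-D) = max(11, 3) = 11
d(R, Hub-E) = max(0, 10) = 10
d(R, Hub-F) = max(0, 7) = 7
d(R, Hub-G) = max(8, 7) = 8
d(R, Hub-H) = max(0, 2) = 2
d(R, Hub-J) = max(1, 6) = 6
Minimum is at Hub-H.

Hub-H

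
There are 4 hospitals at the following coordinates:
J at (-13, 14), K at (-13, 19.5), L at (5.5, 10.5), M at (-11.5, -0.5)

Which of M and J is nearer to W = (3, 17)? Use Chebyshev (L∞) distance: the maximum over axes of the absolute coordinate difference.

J

d(W,M) = max(14.5, 17.5) = 17.5
d(W,J) = max(16, 3) = 16
17.5 > 16, so J is closer.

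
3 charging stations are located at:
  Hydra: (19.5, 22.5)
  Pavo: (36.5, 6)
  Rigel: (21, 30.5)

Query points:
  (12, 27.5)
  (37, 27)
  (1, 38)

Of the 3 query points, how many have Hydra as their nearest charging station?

1

(12, 27.5) — d² to each: Hydra:81.25, Pavo:1062.5, Rigel:90 → nearest is Hydra
(37, 27) — d² to each: Hydra:326.5, Pavo:441.25, Rigel:268.25 → nearest is Rigel
(1, 38) — d² to each: Hydra:582.5, Pavo:2284.25, Rigel:456.25 → nearest is Rigel
1 of the 3 points has Hydra as nearest.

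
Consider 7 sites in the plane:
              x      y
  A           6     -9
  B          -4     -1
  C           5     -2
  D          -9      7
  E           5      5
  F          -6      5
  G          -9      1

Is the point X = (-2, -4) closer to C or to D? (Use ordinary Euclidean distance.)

C

Compare squared distances:
|XC|² = (-2−5)² + (-4−(-2))² = 49 + 4 = 53
|XD|² = (-2−(-9))² + (-4−7)² = 49 + 121 = 170
53 < 170, so C is closer.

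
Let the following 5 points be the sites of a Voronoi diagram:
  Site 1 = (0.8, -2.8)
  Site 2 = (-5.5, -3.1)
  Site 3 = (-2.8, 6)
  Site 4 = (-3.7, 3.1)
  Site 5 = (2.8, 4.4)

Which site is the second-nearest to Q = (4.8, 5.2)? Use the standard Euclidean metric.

Since √ is increasing, it suffices to compare squared distances:
d²(Q, Site 1) = (4.8−0.8)² + (5.2−(-2.8))² = 16 + 64 = 80
d²(Q, Site 2) = (4.8−(-5.5))² + (5.2−(-3.1))² = 106.09 + 68.89 = 174.98
d²(Q, Site 3) = (4.8−(-2.8))² + (5.2−6)² = 57.76 + 0.64 = 58.4
d²(Q, Site 4) = (4.8−(-3.7))² + (5.2−3.1)² = 72.25 + 4.41 = 76.66
d²(Q, Site 5) = (4.8−2.8)² + (5.2−4.4)² = 4 + 0.64 = 4.64
Sorted ascending: Site 5, Site 3, Site 4, … — the second-nearest is Site 3.

Site 3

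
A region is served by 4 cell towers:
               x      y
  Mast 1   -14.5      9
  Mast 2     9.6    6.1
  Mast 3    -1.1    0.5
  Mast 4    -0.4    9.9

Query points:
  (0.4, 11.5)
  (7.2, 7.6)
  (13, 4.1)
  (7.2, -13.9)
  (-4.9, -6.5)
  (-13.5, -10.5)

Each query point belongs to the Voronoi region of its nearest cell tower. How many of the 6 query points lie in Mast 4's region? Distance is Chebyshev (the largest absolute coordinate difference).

(0.4, 11.5) — d to each: Mast 1:14.9, Mast 2:9.2, Mast 3:11, Mast 4:1.6 → nearest is Mast 4
(7.2, 7.6) — d to each: Mast 1:21.7, Mast 2:2.4, Mast 3:8.3, Mast 4:7.6 → nearest is Mast 2
(13, 4.1) — d to each: Mast 1:27.5, Mast 2:3.4, Mast 3:14.1, Mast 4:13.4 → nearest is Mast 2
(7.2, -13.9) — d to each: Mast 1:22.9, Mast 2:20, Mast 3:14.4, Mast 4:23.8 → nearest is Mast 3
(-4.9, -6.5) — d to each: Mast 1:15.5, Mast 2:14.5, Mast 3:7, Mast 4:16.4 → nearest is Mast 3
(-13.5, -10.5) — d to each: Mast 1:19.5, Mast 2:23.1, Mast 3:12.4, Mast 4:20.4 → nearest is Mast 3
1 of the 6 points has Mast 4 as nearest.

1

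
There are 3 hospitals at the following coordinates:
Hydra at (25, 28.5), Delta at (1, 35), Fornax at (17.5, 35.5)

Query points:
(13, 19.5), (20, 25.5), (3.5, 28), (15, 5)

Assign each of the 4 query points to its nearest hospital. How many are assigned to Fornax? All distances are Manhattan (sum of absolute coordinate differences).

2

(13, 19.5) — d to each: Hydra:21, Delta:27.5, Fornax:20.5 → nearest is Fornax
(20, 25.5) — d to each: Hydra:8, Delta:28.5, Fornax:12.5 → nearest is Hydra
(3.5, 28) — d to each: Hydra:22, Delta:9.5, Fornax:21.5 → nearest is Delta
(15, 5) — d to each: Hydra:33.5, Delta:44, Fornax:33 → nearest is Fornax
2 of the 4 points have Fornax as nearest.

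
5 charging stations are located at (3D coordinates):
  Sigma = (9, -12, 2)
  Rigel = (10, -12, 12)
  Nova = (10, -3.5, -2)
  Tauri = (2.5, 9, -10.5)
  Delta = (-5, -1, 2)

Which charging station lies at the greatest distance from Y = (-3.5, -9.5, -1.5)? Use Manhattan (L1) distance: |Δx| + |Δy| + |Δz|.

Tauri

d(Y, Sigma) = |-3.5−9| + |-9.5−(-12)| + |-1.5−2| = 12.5 + 2.5 + 3.5 = 18.5
d(Y, Rigel) = |-3.5−10| + |-9.5−(-12)| + |-1.5−12| = 13.5 + 2.5 + 13.5 = 29.5
d(Y, Nova) = |-3.5−10| + |-9.5−(-3.5)| + |-1.5−(-2)| = 13.5 + 6 + 0.5 = 20
d(Y, Tauri) = |-3.5−2.5| + |-9.5−9| + |-1.5−(-10.5)| = 6 + 18.5 + 9 = 33.5
d(Y, Delta) = |-3.5−(-5)| + |-9.5−(-1)| + |-1.5−2| = 1.5 + 8.5 + 3.5 = 13.5
The largest is to Tauri.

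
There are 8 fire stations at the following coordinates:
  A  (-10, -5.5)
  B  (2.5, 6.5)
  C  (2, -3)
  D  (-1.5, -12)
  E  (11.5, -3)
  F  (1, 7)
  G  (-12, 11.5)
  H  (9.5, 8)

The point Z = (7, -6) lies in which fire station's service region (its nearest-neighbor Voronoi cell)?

E

Squared Euclidean distances:
|ZA|² = 289 + 0.25 = 289.25
|ZB|² = 20.25 + 156.25 = 176.5
|ZC|² = 25 + 9 = 34
|ZD|² = 72.25 + 36 = 108.25
|ZE|² = 20.25 + 9 = 29.25
|ZF|² = 36 + 169 = 205
|ZG|² = 361 + 306.25 = 667.25
|ZH|² = 6.25 + 196 = 202.25
The smallest is to E, so Z lies in the Voronoi region of E.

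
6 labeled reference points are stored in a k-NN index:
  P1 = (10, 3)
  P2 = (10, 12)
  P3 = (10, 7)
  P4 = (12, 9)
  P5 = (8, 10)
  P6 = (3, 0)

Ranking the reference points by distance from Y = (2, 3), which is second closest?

Squared Euclidean distances:
|YP1|² = (2−10)² + (3−3)² = 64 + 0 = 64
|YP2|² = (2−10)² + (3−12)² = 64 + 81 = 145
|YP3|² = (2−10)² + (3−7)² = 64 + 16 = 80
|YP4|² = (2−12)² + (3−9)² = 100 + 36 = 136
|YP5|² = (2−8)² + (3−10)² = 36 + 49 = 85
|YP6|² = (2−3)² + (3−0)² = 1 + 9 = 10
Sorted ascending: P6, P1, P3, … — the second-nearest is P1.

P1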